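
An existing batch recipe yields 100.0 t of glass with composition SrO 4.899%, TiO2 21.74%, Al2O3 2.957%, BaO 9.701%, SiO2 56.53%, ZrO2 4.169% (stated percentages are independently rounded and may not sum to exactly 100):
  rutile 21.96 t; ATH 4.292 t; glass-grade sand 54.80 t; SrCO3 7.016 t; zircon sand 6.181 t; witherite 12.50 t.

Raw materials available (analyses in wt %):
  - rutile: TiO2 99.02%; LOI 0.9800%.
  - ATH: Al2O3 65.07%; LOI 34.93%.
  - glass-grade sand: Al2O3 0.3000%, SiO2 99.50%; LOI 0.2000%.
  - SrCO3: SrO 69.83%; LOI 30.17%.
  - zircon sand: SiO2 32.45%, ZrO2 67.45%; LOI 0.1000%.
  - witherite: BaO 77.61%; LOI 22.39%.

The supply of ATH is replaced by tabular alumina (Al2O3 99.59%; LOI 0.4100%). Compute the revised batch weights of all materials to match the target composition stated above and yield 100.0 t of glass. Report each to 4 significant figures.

The working math keeps exact precision end to end; the intermediate values are printed rounded to four significant digits at each printed step; a single rounding finalizes every reported value. Derived quantities (totals, the yield, LOI, net glass mass, six oxide percentages) are recomputed at full float precision from the weighed amounts per 100.0 t of glass as they appear in the question or the answer.
The oxide mass targets at 100.0 t glass:
  SrO: 4.899% × 100.0 = 4.899 t
  TiO2: 21.74% × 100.0 = 21.74 t
  Al2O3: 2.957% × 100.0 = 2.957 t
  BaO: 9.701% × 100.0 = 9.701 t
  SiO2: 56.53% × 100.0 = 56.53 t
  ZrO2: 4.169% × 100.0 = 4.169 t
Checking each oxide sum on the weights just shown, per the basis as stated (sums match the target masses once rounding is allowed for):
  SrO: 7.016·0.6983 = 4.899 t (target 4.899 t)
  TiO2: 21.96·0.9902 = 21.74 t (target 21.74 t)
  Al2O3: 2.804·0.9959 + 54.80·0.003000 = 2.957 t (target 2.957 t)
  BaO: 12.50·0.7761 = 9.701 t (target 9.701 t)
  SiO2: 54.80·0.9950 + 6.181·0.3245 = 56.53 t (target 56.53 t)
  ZrO2: 6.181·0.6745 = 4.169 t (target 4.169 t)
Auditing the glass mass value: net batch after ignition = 100.0 t (the targets, summed, come to 100.0 t; the stated basis being 100.0 t — gaps are rounding artifacts).
Batch grand total — Σ batch = 105.3 t; Σ batch·LOI gives LOI loss = 5.258 t; yield = glass ÷ total batch = 95.00%.

Revised batch per 100.0 t glass:
  rutile: 21.96 t
  tabular alumina: 2.804 t
  glass-grade sand: 54.80 t
  SrCO3: 7.016 t
  zircon sand: 6.181 t
  witherite: 12.50 t
Total batch = 105.3 t; LOI loss = 5.258 t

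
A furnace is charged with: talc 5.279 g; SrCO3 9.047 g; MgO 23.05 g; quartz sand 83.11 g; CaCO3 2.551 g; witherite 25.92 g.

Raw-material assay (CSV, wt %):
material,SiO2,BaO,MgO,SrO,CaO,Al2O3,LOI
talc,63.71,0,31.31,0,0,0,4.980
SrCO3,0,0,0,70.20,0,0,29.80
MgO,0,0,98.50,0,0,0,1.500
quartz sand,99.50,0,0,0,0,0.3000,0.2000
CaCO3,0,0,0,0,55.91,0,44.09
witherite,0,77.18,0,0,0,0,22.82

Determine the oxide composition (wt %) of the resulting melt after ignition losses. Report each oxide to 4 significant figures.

Intermediates are printed (rounded to four significant figures) in the working; the working math holds full precision through the solve. Each reported value takes exactly one rounding; all derived quantities (glass mass, ignition loss, the yield, the totals, the six compositions) are computed at full float precision from the batch weights at 138.4 g of glass as quoted within the question or the answer.
What the batch supplies per oxide:
  SiO2: 5.279·0.6371 + 83.11·0.9950 = 86.06 g
  BaO: 25.92·0.7718 = 20.01 g
  MgO: 5.279·0.3131 + 23.05·0.9850 = 24.36 g
  SrO: 9.047·0.7020 = 6.351 g
  CaO: 2.551·0.5591 = 1.426 g
  Al2O3: 83.11·0.003000 = 0.2493 g
LOI: 5.279·0.04980 + 9.047·0.2980 + 23.05·0.01500 + 83.11·0.002000 + 2.551·0.4409 + 25.92·0.2282 = 10.51 g
Resulting glass, batch − LOI: 149.0 − 10.51 = 138.4 g (= the summed oxide contributions)
oxide / glass × 100 gives the wt %

Glass mass = 138.4 g (batch 149.0 − LOI 10.51).
Composition: SiO2 62.16%, BaO 14.45%, MgO 17.59%, SrO 4.587%, CaO 1.030%, Al2O3 0.1801%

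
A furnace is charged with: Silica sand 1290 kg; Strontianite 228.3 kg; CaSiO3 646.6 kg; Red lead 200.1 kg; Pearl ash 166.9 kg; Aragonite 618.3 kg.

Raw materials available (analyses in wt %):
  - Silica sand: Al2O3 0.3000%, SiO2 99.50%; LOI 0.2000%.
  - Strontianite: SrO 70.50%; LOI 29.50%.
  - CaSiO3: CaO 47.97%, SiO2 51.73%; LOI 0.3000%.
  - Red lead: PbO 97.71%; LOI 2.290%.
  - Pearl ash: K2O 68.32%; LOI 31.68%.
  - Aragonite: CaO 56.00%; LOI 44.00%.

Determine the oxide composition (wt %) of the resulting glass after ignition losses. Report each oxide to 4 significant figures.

Working values are shown (rounded to 4 significant digits) between the steps — all arithmetic holds full precision from start to finish. Every reported result takes exactly one rounding. Derived quantities (totals, glass mass, six oxide percentages, LOI, the yield) are computed using the weight values per 2749 kg of glass in exact precision precisely as stated by either problem or answer.
Oxide-by-oxide delivered mass:
  CaO: 646.6·0.4797 + 618.3·0.5600 = 656.4 kg
  Al2O3: 1290·0.003000 = 3.870 kg
  K2O: 166.9·0.6832 = 114.0 kg
  SrO: 228.3·0.7050 = 161.0 kg
  SiO2: 1290·0.9950 + 646.6·0.5173 = 1618 kg
  PbO: 200.1·0.9771 = 195.5 kg
LOI: 1290·0.002000 + 228.3·0.2950 + 646.6·0.003000 + 200.1·0.02290 + 166.9·0.3168 + 618.3·0.4400 = 401.4 kg
The glass mass, total less LOI, = 3150 − 401.4 = 2749 kg (the oxide masses sum to this)
percent by weight: oxide/glass ×100

Glass mass = 2749 kg (batch 3150 − LOI 401.4).
Composition: CaO 23.88%, Al2O3 0.1408%, K2O 4.148%, SrO 5.855%, SiO2 58.86%, PbO 7.113%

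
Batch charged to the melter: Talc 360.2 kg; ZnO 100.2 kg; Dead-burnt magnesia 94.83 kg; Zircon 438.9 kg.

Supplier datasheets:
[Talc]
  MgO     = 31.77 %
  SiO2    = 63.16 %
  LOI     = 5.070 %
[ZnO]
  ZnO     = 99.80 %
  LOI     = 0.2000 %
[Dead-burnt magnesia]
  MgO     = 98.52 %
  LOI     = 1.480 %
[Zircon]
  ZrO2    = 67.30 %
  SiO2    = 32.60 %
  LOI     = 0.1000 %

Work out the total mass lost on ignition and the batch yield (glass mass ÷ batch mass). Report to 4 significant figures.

LOI loss = 20.30 kg; glass = 973.8 kg; yield = 97.96%

Each numeric step keeps exact precision from start to finish. The intermediate values appear (rounded to four significant digits) in the working. Exactly one rounding goes into each reported number. The derived quantities are recomputed at exact precision (glass mass, LOI, yield, the totals, four oxide percentages) from the weighed amounts for 973.8 kg of glass as written in the problem or answer text.
Loss on ignition, line by line:
  Talc: 360.2 × 0.05070 = 18.26 kg
  ZnO: 100.2 × 0.002000 = 0.2004 kg
  Dead-burnt magnesia: 94.83 × 0.01480 = 1.403 kg
  Zircon: 438.9 × 0.001000 = 0.4389 kg
Total LOI = 20.30 kg
Glass = batch − LOI = 994.1 − 20.30 = 973.8 kg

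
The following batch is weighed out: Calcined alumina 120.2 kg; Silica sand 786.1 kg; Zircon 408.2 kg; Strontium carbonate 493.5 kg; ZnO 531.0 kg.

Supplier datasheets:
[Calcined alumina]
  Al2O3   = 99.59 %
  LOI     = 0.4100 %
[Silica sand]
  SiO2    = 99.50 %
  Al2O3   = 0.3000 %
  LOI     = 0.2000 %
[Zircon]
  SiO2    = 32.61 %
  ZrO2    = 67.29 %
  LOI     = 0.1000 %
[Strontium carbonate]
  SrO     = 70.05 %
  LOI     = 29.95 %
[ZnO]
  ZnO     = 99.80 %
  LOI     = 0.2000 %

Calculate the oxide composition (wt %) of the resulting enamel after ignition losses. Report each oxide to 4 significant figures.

Working values are printed, rounded to four significant digits, alongside each step; all arithmetic keeps exact precision at every stage — every reported result takes exactly one rounding; the derived quantities (the yield, the five compositions, ignition loss, glass mass, totals) are computed from the weighed amounts at 2188 kg of glass at exact precision as set out in either problem or answer.
What the batch supplies per oxide:
  SrO: 493.5·0.7005 = 345.7 kg
  SiO2: 786.1·0.9950 + 408.2·0.3261 = 915.3 kg
  ZrO2: 408.2·0.6729 = 274.7 kg
  ZnO: 531.0·0.9980 = 529.9 kg
  Al2O3: 120.2·0.9959 + 786.1·0.003000 = 122.1 kg
LOI: 120.2·0.004100 + 786.1·0.002000 + 408.2·0.001000 + 493.5·0.2995 + 531.0·0.002000 = 151.3 kg
Resulting glass, batch − LOI: 2339 − 151.3 = 2188 kg (equal to the oxide-mass sum)
wt % = oxide mass / glass mass × 100

Glass mass = 2188 kg (batch 2339 − LOI 151.3).
Composition: SrO 15.80%, SiO2 41.84%, ZrO2 12.56%, ZnO 24.22%, Al2O3 5.580%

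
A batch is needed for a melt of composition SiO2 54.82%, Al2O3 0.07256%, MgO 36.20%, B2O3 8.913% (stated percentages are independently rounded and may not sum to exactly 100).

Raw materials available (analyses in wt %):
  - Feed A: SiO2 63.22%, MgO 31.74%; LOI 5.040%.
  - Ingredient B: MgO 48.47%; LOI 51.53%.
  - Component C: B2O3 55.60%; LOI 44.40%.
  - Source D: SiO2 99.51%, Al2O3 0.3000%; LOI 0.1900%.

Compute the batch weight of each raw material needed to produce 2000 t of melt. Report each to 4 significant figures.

Every computation holds full precision from start to finish — in-progress results are printed (rounded to 4 significant digits) between the steps. Each reported number receives exactly one rounding. The derived quantities (the yield, the four compositions, LOI, the totals, glass mass) are recomputed using the weight values per 2000 t of glass at full precision, precisely as stated by question or answer.
Target oxide masses per 2000 t melt:
  SiO2: 54.82% × 2000 = 1096 t
  Al2O3: 0.07256% × 2000 = 1.451 t
  MgO: 36.20% × 2000 = 724.0 t
  B2O3: 8.913% × 2000 = 178.3 t
Per-oxide balance check with the batch weights as given, against the basis in use (target by target, the sums agree exact up to rounding of places):
  SiO2: 972.9·0.6322 + 483.7·0.9951 = 1096 t (target 1096 t)
  Al2O3: 483.7·0.003000 = 1.451 t (target 1.451 t)
  MgO: 972.9·0.3174 + 856.6·0.4847 = 724.0 t (target 724.0 t)
  B2O3: 320.6·0.5560 = 178.3 t (target 178.3 t)
Consistency of the glass mass: net batch after ignition = 2000 t (oxide target masses add up to 2000 t; stated basis 2000 t — deltas are rounding alone).
Adding the batch up: Σ batch = 2634 t; Σ batch·LOI gives LOI loss = 633.7 t; yield = glass ÷ total batch = 75.94%.

Batch per 2000 t melt:
  Feed A: 972.9 t
  Ingredient B: 856.6 t
  Component C: 320.6 t
  Source D: 483.7 t
Total batch = 2634 t; LOI loss = 633.7 t; yield = 75.94%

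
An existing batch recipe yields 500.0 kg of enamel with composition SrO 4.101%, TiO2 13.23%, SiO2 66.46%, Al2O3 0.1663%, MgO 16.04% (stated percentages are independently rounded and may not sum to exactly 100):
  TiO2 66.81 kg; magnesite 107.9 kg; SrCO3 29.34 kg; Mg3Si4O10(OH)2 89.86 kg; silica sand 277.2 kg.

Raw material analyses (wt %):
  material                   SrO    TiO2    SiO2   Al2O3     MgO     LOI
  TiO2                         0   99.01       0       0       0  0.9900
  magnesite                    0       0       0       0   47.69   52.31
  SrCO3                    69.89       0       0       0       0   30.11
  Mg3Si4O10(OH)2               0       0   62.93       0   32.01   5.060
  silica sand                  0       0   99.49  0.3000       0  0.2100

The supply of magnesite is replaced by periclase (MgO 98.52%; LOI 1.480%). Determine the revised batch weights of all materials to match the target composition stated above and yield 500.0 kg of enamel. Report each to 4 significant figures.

Each numeric step carries exact precision throughout — in-progress results are printed, with 4-significant-figure rounding, as written; a single rounding finalizes each reported result. The derived quantities are carried in full float precision (five oxide percentages, yield, LOI, totals, glass mass) from the weighed amounts per 500.0 kg of glass as written in the problem or the answer.
Target oxide masses per 500.0 kg enamel:
  SrO: 4.101% × 500.0 = 20.50 kg
  TiO2: 13.23% × 500.0 = 66.15 kg
  SiO2: 66.46% × 500.0 = 332.3 kg
  Al2O3: 0.1663% × 500.0 = 0.8315 kg
  MgO: 16.04% × 500.0 = 80.20 kg
Mass-balance tally per oxide on the weights just shown, relative to the basis at hand (each sum matches its target mass within answer rounding):
  SrO: 29.34·0.6989 = 20.51 kg (target 20.50 kg)
  TiO2: 66.81·0.9901 = 66.15 kg (target 66.15 kg)
  SiO2: 89.86·0.6293 + 277.2·0.9949 = 332.3 kg (target 332.3 kg)
  Al2O3: 277.2·0.003000 = 0.8316 kg (target 0.8315 kg)
  MgO: 52.21·0.9852 + 89.86·0.3201 = 80.20 kg (target 80.20 kg)
The glass-mass cross-check: batch total minus LOI = 500.0 kg (summing oxide targets gives 500.0 kg; versus the stated basis of 500.0 kg — rounding explains the deltas).
Whole-batch sum: Σ batch = 515.4 kg; Σ batch·LOI gives LOI loss = 15.40 kg; yield = glass ÷ total batch = 97.01%.

Revised batch per 500.0 kg enamel:
  TiO2: 66.81 kg
  periclase: 52.21 kg
  SrCO3: 29.34 kg
  Mg3Si4O10(OH)2: 89.86 kg
  silica sand: 277.2 kg
Total batch = 515.4 kg; LOI loss = 15.40 kg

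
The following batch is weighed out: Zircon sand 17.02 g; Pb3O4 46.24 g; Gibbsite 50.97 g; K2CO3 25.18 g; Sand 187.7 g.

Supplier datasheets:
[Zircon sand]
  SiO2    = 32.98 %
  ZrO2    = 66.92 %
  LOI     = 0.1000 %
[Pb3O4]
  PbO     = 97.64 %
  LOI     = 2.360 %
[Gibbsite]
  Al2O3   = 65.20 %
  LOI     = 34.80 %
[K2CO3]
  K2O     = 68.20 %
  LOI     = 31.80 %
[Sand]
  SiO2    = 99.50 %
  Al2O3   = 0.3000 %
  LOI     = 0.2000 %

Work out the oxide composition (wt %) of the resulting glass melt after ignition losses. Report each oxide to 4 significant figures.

Glass mass = 299.9 g (batch 327.1 − LOI 27.23).
Composition: SiO2 64.15%, PbO 15.06%, Al2O3 11.27%, ZrO2 3.798%, K2O 5.727%

Rounding to four significant figures extends to each mid-chain value as printed; all internal work runs at full precision at each step — a single rounding yields each reported figure; all derived quantities are carried from the weighed amounts per 299.9 g of glass in exact precision (net glass mass, LOI, the five compositions, totals, yield), precisely as stated by either problem or answer.
Oxide masses out of the charge:
  SiO2: 17.02·0.3298 + 187.7·0.9950 = 192.4 g
  PbO: 46.24·0.9764 = 45.15 g
  Al2O3: 50.97·0.6520 + 187.7·0.003000 = 33.80 g
  ZrO2: 17.02·0.6692 = 11.39 g
  K2O: 25.18·0.6820 = 17.17 g
LOI: 17.02·0.001000 + 46.24·0.02360 + 50.97·0.3480 + 25.18·0.3180 + 187.7·0.002000 = 27.23 g
Glass = total batch minus LOI = 327.1 − 27.23 = 299.9 g (the oxide masses sum to this)
percent by weight: oxide/glass ×100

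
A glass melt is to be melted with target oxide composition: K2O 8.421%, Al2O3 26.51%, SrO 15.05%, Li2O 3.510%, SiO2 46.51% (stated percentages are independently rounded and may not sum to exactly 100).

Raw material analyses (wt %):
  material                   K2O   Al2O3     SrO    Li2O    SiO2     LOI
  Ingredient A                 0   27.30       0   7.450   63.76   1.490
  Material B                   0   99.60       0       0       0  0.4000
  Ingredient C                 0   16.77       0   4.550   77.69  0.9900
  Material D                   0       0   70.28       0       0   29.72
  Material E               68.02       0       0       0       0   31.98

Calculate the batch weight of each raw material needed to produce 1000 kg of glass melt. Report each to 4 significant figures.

Batch per 1000 kg glass melt:
  Ingredient A: 211.6 kg
  Material B: 136.6 kg
  Ingredient C: 425.0 kg
  Material D: 214.1 kg
  Material E: 123.8 kg
Total batch = 1111 kg; LOI loss = 111.1 kg; yield = 90.00%

Each numeric step carries exact precision throughout; in-progress results are printed rounded to 4 significant digits in the working — every reported result sees exactly one rounding; all derived quantities are rebuilt at exact precision (the totals, the yield, the five compositions, glass mass, ignition loss) using the weight values for 1000 kg of glass as they appear in the question or the answer.
Oxide mass targets, per 1000 kg glass melt:
  K2O: 8.421% × 1000 = 84.21 kg
  Al2O3: 26.51% × 1000 = 265.1 kg
  SrO: 15.05% × 1000 = 150.5 kg
  Li2O: 3.510% × 1000 = 35.10 kg
  SiO2: 46.51% × 1000 = 465.1 kg
Oxide-by-oxide audit on the weights just shown, for the quoted basis mass (sums match the target masses modulo rounding of the values):
  K2O: 123.8·0.6802 = 84.21 kg (target 84.21 kg)
  Al2O3: 211.6·0.2730 + 136.6·0.9960 + 425.0·0.1677 = 265.1 kg (target 265.1 kg)
  SrO: 214.1·0.7028 = 150.5 kg (target 150.5 kg)
  Li2O: 211.6·0.07450 + 425.0·0.04550 = 35.10 kg (target 35.10 kg)
  SiO2: 211.6·0.6376 + 425.0·0.7769 = 465.1 kg (target 465.1 kg)
Auditing the glass mass value: batch Σ − ignition loss = 1000 kg (oxide target masses add up to 1000 kg; the stated basis being 1000 kg — any gap is answer rounding).
Adding the batch up: Σ batch = 1111 kg; LOI loss = Σ batch·LOI = 111.1 kg; glass ÷ batch gives a yield of 90.00%.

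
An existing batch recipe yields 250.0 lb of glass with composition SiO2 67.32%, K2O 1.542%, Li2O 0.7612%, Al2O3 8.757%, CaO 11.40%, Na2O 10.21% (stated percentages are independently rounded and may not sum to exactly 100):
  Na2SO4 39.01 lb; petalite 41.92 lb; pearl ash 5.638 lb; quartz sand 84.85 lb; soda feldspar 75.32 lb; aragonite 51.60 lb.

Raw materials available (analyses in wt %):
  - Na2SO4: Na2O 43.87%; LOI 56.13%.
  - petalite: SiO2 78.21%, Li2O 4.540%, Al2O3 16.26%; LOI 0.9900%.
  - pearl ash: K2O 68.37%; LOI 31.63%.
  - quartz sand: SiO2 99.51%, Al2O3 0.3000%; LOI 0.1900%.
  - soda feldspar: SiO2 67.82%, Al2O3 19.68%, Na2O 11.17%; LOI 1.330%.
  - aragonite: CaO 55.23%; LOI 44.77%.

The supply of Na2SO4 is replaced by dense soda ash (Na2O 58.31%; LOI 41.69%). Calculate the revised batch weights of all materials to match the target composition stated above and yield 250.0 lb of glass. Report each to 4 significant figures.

Values along the way are printed, with 4-significant-figure rounding, across the worked steps. Exact precision is carried through every step. Exactly one rounding lands on every reported value; the derived quantities (net glass mass, totals, the yield, the six compositions, LOI) are recomputed starting from the weights for 250.0 lb of glass in full float precision as written in the question or the answer.
Target oxide masses per 250.0 lb glass:
  SiO2: 67.32% × 250.0 = 168.3 lb
  K2O: 1.542% × 250.0 = 3.855 lb
  Li2O: 0.7612% × 250.0 = 1.903 lb
  Al2O3: 8.757% × 250.0 = 21.89 lb
  CaO: 11.40% × 250.0 = 28.50 lb
  Na2O: 10.21% × 250.0 = 25.52 lb
Checking each oxide sum per the reported batch figures, against the basis in use (sum by sum, the targets are met within answer rounding):
  SiO2: 41.92·0.7821 + 84.85·0.9951 + 75.32·0.6782 = 168.3 lb (target 168.3 lb)
  K2O: 5.638·0.6837 = 3.855 lb (target 3.855 lb)
  Li2O: 41.92·0.04540 = 1.903 lb (target 1.903 lb)
  Al2O3: 41.92·0.1626 + 84.85·0.003000 + 75.32·0.1968 = 21.89 lb (target 21.89 lb)
  CaO: 51.60·0.5523 = 28.50 lb (target 28.50 lb)
  Na2O: 29.35·0.5831 + 75.32·0.1117 = 25.53 lb (target 25.52 lb)
Auditing the glass mass value: batch Σ − ignition loss = 250.0 lb (per-oxide target masses sum to 250.0 lb; the stated basis being 250.0 lb — any gap is answer rounding).
Summing the batch: Σ batch = 288.7 lb; ignition loss, Σ(batch × LOI) = 38.70 lb; yield, glass over the total, = 86.59%.

Revised batch per 250.0 lb glass:
  dense soda ash: 29.35 lb
  petalite: 41.92 lb
  pearl ash: 5.638 lb
  quartz sand: 84.85 lb
  soda feldspar: 75.32 lb
  aragonite: 51.60 lb
Total batch = 288.7 lb; LOI loss = 38.70 lb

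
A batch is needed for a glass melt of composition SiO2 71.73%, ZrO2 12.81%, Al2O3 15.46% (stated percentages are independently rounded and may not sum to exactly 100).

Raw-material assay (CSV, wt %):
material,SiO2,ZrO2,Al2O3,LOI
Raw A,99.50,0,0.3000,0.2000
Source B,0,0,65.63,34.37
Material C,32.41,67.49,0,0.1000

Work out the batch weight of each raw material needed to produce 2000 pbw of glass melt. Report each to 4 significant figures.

Batch per 2000 pbw glass melt:
  Raw A: 1318 pbw
  Source B: 465.1 pbw
  Material C: 379.6 pbw
Total batch = 2163 pbw; LOI loss = 162.9 pbw; yield = 92.47%

All arithmetic runs at full float precision from first step to last — intermediates are shown, with 4-significant-digit rounding, between the steps; each reported result is rounded a single time — derived quantities (three oxide percentages, net glass mass, the yield, the totals, LOI) are re-derived in exact precision from the weighed amounts at 2000 pbw of glass as given in problem or answer.
Per-oxide target masses for 2000 pbw glass melt:
  SiO2: 71.73% × 2000 = 1435 pbw
  ZrO2: 12.81% × 2000 = 256.2 pbw
  Al2O3: 15.46% × 2000 = 309.2 pbw
A balance pass over the oxides, with the batch weights as given, for the quoted basis mass (sum by sum, the targets are met exact up to rounding of places):
  SiO2: 1318·0.9950 + 379.6·0.3241 = 1434 pbw (target 1435 pbw)
  ZrO2: 379.6·0.6749 = 256.2 pbw (target 256.2 pbw)
  Al2O3: 1318·0.003000 + 465.1·0.6563 = 309.2 pbw (target 309.2 pbw)
The glass-mass cross-check: batch Σ − ignition loss = 2000 pbw (summing oxide targets gives 2000 pbw; versus the stated basis of 2000 pbw — deltas are rounding alone).
Adding the batch up: Σ batch = 2163 pbw; the LOI term Σ batch·LOI equals 162.9 pbw; yield = glass ÷ total batch = 92.47%.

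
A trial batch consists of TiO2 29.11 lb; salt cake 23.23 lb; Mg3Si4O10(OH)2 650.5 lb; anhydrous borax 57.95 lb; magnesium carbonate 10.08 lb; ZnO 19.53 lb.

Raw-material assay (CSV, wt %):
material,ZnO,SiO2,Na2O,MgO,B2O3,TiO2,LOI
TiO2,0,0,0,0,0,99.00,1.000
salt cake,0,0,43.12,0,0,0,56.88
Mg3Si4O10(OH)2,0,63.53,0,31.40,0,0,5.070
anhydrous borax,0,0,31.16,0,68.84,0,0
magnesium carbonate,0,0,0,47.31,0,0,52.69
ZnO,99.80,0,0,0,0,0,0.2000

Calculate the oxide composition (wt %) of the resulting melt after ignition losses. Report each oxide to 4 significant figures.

Mid-chain values are shown rounded to four significant figures as written. All arithmetic runs at full float precision at each step. A single rounding finalizes each reported result; derived quantities (the totals, six oxide percentages, net glass mass, the yield, ignition loss) are re-derived using the weight values per 738.6 lb of glass at exact precision exactly as shown in question or answer.
Oxide masses out of the charge:
  ZnO: 19.53·0.9980 = 19.49 lb
  SiO2: 650.5·0.6353 = 413.3 lb
  Na2O: 23.23·0.4312 + 57.95·0.3116 = 28.07 lb
  MgO: 650.5·0.3140 + 10.08·0.4731 = 209.0 lb
  B2O3: 57.95·0.6884 = 39.89 lb
  TiO2: 29.11·0.9900 = 28.82 lb
LOI: 29.11·0.01000 + 23.23·0.5688 + 650.5·0.05070 + 10.08·0.5269 + 19.53·0.002000 = 51.83 lb
Resulting glass, batch − LOI: 790.4 − 51.83 = 738.6 lb (matching Σ of the oxides)
wt % = oxide mass / glass mass × 100

Glass mass = 738.6 lb (batch 790.4 − LOI 51.83).
Composition: ZnO 2.639%, SiO2 55.95%, Na2O 3.801%, MgO 28.30%, B2O3 5.401%, TiO2 3.902%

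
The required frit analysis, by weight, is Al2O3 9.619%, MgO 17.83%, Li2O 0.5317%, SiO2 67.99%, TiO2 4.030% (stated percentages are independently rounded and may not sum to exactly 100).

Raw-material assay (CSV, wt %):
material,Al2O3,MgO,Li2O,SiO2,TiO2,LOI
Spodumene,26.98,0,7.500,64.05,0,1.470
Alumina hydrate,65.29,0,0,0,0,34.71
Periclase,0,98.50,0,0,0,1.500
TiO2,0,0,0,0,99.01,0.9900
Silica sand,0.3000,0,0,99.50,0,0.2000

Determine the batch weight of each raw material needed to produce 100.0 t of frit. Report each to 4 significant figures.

All internal work maintains full precision at each step — values along the way are displayed, rounded to 4 significant figures, alongside each step. Exactly one rounding goes into each reported result. Derived quantities (the totals, five oxide percentages, the yield, glass mass, LOI) are computed from the batch weights for 100.0 t of glass at exact precision, as they appear in the problem or the answer.
Oxide-by-oxide targets in 100.0 t frit:
  Al2O3: 9.619% × 100.0 = 9.619 t
  MgO: 17.83% × 100.0 = 17.83 t
  Li2O: 0.5317% × 100.0 = 0.5317 t
  SiO2: 67.99% × 100.0 = 67.99 t
  TiO2: 4.030% × 100.0 = 4.030 t
Per-oxide balance check given the weights on record, under the basis named above (sums match the target masses up to rounding of the answer):
  Al2O3: 7.089·0.2698 + 11.51·0.6529 + 63.77·0.003000 = 9.619 t (target 9.619 t)
  MgO: 18.10·0.9850 = 17.83 t (target 17.83 t)
  Li2O: 7.089·0.07500 = 0.5317 t (target 0.5317 t)
  SiO2: 7.089·0.6405 + 63.77·0.9950 = 67.99 t (target 67.99 t)
  TiO2: 4.070·0.9901 = 4.030 t (target 4.030 t)
The glass-mass cross-check: total charge less LOI = 100.0 t (oxide target masses add up to 100.0 t; with the basis standing at 100.0 t — a pure rounding effect).
Batch grand total — Σ batch = 104.5 t; LOI loss = Σ batch·LOI = 4.539 t; yield: glass divided by total = 95.66%.

Batch per 100.0 t frit:
  Spodumene: 7.089 t
  Alumina hydrate: 11.51 t
  Periclase: 18.10 t
  TiO2: 4.070 t
  Silica sand: 63.77 t
Total batch = 104.5 t; LOI loss = 4.539 t; yield = 95.66%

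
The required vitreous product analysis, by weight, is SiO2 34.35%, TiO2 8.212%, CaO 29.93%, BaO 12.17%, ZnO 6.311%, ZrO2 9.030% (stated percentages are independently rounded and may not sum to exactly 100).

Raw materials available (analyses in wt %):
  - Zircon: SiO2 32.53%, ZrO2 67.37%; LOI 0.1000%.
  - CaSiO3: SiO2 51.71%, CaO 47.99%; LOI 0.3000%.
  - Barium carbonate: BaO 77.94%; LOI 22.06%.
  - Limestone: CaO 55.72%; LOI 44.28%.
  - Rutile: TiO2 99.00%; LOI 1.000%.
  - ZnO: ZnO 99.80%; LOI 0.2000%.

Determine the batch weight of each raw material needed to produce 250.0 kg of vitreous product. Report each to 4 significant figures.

Batch per 250.0 kg vitreous product:
  Zircon: 33.51 kg
  CaSiO3: 145.0 kg
  Barium carbonate: 39.04 kg
  Limestone: 9.412 kg
  Rutile: 20.74 kg
  ZnO: 15.81 kg
Total batch = 263.5 kg; LOI loss = 13.49 kg; yield = 94.88%

Rounding to 4 significant figures extends to every mid-chain value as shown. The whole derivation keeps exact precision in all steps — a single rounding yields every reported result. All derived quantities (ignition loss, six oxide percentages, totals, net glass mass, the yield) are computed in full precision starting from the weights per 250.0 kg of glass as written in the problem or answer text.
Oxide-by-oxide targets in 250.0 kg vitreous product:
  SiO2: 34.35% × 250.0 = 85.88 kg
  TiO2: 8.212% × 250.0 = 20.53 kg
  CaO: 29.93% × 250.0 = 74.82 kg
  BaO: 12.17% × 250.0 = 30.42 kg
  ZnO: 6.311% × 250.0 = 15.78 kg
  ZrO2: 9.030% × 250.0 = 22.58 kg
Oxide-by-oxide audit using the reported weights, relative to the basis at hand (oxide sums agree with the targets modulo rounding of the values):
  SiO2: 33.51·0.3253 + 145.0·0.5171 = 85.88 kg (target 85.88 kg)
  TiO2: 20.74·0.9900 = 20.53 kg (target 20.53 kg)
  CaO: 145.0·0.4799 + 9.412·0.5572 = 74.83 kg (target 74.82 kg)
  BaO: 39.04·0.7794 = 30.43 kg (target 30.42 kg)
  ZnO: 15.81·0.9980 = 15.78 kg (target 15.78 kg)
  ZrO2: 33.51·0.6737 = 22.58 kg (target 22.58 kg)
Auditing the glass mass value: total batch − LOI = 250.0 kg (per-oxide target masses sum to 250.0 kg; versus the stated basis of 250.0 kg — deltas are rounding alone).
Batch total: Σ batch = 263.5 kg; LOI loss = Σ batch·LOI = 13.49 kg; glass ÷ batch gives a yield of 94.88%.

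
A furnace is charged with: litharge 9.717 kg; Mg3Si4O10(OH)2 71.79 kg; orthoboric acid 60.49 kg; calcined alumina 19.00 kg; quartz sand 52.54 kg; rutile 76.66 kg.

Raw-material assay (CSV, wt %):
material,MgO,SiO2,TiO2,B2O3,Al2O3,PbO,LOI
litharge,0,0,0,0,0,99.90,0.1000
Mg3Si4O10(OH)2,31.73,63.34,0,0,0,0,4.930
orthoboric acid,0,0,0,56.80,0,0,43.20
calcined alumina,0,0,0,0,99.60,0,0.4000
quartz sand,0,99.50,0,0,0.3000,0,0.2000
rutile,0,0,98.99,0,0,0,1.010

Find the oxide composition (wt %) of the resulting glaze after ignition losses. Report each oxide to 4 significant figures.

Working values are displayed, rounded to 4 significant figures, on the page; the working math carries exact precision throughout — every reported value undergoes a single rounding; derived quantities are re-derived at full precision (six oxide percentages, glass mass, LOI, yield, the totals) starting from the weights for 259.6 kg of glass, exactly as shown in either problem or answer.
Delivered oxide masses:
  MgO: 71.79·0.3173 = 22.78 kg
  SiO2: 71.79·0.6334 + 52.54·0.9950 = 97.75 kg
  TiO2: 76.66·0.9899 = 75.89 kg
  B2O3: 60.49·0.5680 = 34.36 kg
  Al2O3: 19.00·0.9960 + 52.54·0.003000 = 19.08 kg
  PbO: 9.717·0.9990 = 9.707 kg
LOI: 9.717·0.001000 + 71.79·0.04930 + 60.49·0.4320 + 19.00·0.004000 + 52.54·0.002000 + 76.66·0.01010 = 30.64 kg
batch − LOI leaves glass = 290.2 − 30.64 = 259.6 kg (equal to the oxide-mass sum)
wt % = 100 × oxide mass / glass mass

Glass mass = 259.6 kg (batch 290.2 − LOI 30.64).
Composition: MgO 8.776%, SiO2 37.66%, TiO2 29.24%, B2O3 13.24%, Al2O3 7.351%, PbO 3.740%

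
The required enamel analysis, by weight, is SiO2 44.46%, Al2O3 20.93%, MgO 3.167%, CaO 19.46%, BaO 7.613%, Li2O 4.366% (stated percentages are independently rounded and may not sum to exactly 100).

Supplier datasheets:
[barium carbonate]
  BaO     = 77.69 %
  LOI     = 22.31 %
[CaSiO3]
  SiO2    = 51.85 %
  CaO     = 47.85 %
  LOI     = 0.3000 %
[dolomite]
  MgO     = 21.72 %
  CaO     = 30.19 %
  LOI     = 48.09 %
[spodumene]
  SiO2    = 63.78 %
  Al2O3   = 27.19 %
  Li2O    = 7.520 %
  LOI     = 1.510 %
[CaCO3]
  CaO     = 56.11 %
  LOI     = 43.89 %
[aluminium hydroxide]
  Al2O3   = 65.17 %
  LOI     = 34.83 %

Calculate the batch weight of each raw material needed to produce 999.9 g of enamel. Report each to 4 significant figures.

Batch per 999.9 g enamel:
  barium carbonate: 97.98 g
  CaSiO3: 143.3 g
  dolomite: 145.8 g
  spodumene: 580.5 g
  CaCO3: 146.1 g
  aluminium hydroxide: 78.92 g
Total batch = 1193 g; LOI loss = 192.8 g; yield = 83.84%

The working math maintains full float precision from first step to last; mid-chain values are shown, with 4-significant-digit rounding, in the printout — every reported figure undergoes a single rounding; derived quantities, including LOI, the totals, net glass mass, the six compositions, the yield, are re-derived from the weighed amounts at 999.9 g of glass in exact precision exactly as shown in the question or the answer.
Oxide mass targets, per 999.9 g enamel:
  SiO2: 44.46% × 999.9 = 444.6 g
  Al2O3: 20.93% × 999.9 = 209.3 g
  MgO: 3.167% × 999.9 = 31.67 g
  CaO: 19.46% × 999.9 = 194.6 g
  BaO: 7.613% × 999.9 = 76.12 g
  Li2O: 4.366% × 999.9 = 43.66 g
A balance pass over the oxides, applying the batch weights above, relative to the basis at hand (target by target, the sums agree within answer rounding):
  SiO2: 143.3·0.5185 + 580.5·0.6378 = 444.5 g (target 444.6 g)
  Al2O3: 580.5·0.2719 + 78.92·0.6517 = 209.3 g (target 209.3 g)
  MgO: 145.8·0.2172 = 31.67 g (target 31.67 g)
  CaO: 143.3·0.4785 + 145.8·0.3019 + 146.1·0.5611 = 194.6 g (target 194.6 g)
  BaO: 97.98·0.7769 = 76.12 g (target 76.12 g)
  Li2O: 580.5·0.07520 = 43.65 g (target 43.66 g)
Glass mass check: Σ batch − LOI loss = 999.8 g (the targets, summed, come to 999.9 g; with the basis standing at 999.9 g — deltas are rounding alone).
Batch total: Σ batch = 1193 g; Σ batch·LOI gives LOI loss = 192.8 g; yield = glass ÷ total batch = 83.84%.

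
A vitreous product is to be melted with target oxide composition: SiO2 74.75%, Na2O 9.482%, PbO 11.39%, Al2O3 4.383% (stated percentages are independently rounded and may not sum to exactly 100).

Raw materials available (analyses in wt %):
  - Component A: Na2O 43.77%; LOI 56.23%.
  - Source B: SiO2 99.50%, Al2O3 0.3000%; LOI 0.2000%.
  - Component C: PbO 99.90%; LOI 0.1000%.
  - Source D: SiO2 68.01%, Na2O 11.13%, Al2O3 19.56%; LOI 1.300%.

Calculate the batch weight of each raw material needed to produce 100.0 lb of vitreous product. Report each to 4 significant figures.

Values along the way are displayed rounded to four significant digits when written out. All arithmetic holds full precision at all times. Each reported figure is rounded just once; the derived quantities (glass mass, yield, LOI, the four compositions, totals) are computed at full float precision using the weight values for 100.0 lb of glass as given in question or answer.
Target masses of each oxide per 100.0 lb vitreous product:
  SiO2: 74.75% × 100.0 = 74.75 lb
  Na2O: 9.482% × 100.0 = 9.482 lb
  PbO: 11.39% × 100.0 = 11.39 lb
  Al2O3: 4.383% × 100.0 = 4.383 lb
A balance pass over the oxides, from the weights as reported, per the basis as stated (sums match the target masses net of answer rounding effects):
  SiO2: 60.44·0.9950 + 21.48·0.6801 = 74.75 lb (target 74.75 lb)
  Na2O: 16.20·0.4377 + 21.48·0.1113 = 9.481 lb (target 9.482 lb)
  PbO: 11.40·0.9990 = 11.39 lb (target 11.39 lb)
  Al2O3: 60.44·0.003000 + 21.48·0.1956 = 4.383 lb (target 4.383 lb)
Glass-mass sanity pass: total charge less LOI = 100.0 lb (per-oxide target masses sum to 100.0 lb; stated basis 100.0 lb — any gap is answer rounding).
Summing the batch: Σ batch = 109.5 lb; loss to ignition Σ batch·LOI = 9.521 lb; yield = glass ÷ total batch = 91.31%.

Batch per 100.0 lb vitreous product:
  Component A: 16.20 lb
  Source B: 60.44 lb
  Component C: 11.40 lb
  Source D: 21.48 lb
Total batch = 109.5 lb; LOI loss = 9.521 lb; yield = 91.31%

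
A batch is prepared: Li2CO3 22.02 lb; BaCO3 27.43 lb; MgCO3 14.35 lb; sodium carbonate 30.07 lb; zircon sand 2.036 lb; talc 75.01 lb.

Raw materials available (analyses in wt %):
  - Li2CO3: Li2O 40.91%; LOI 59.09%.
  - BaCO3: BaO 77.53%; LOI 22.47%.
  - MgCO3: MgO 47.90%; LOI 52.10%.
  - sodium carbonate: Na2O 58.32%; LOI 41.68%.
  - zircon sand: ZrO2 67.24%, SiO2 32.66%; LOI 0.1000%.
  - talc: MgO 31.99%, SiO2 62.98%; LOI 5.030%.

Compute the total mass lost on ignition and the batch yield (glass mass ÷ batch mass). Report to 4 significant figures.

The intermediate values are shown rounded to 4 significant digits in the working. Each numeric step maintains full precision all the way through; a single rounding produces every reported result — derived quantities, including LOI, the yield, totals, the six compositions, net glass mass, are re-derived starting from the weights for 128.0 lb of glass in full precision exactly as shown in either problem or answer.
LOI of each material in turn:
  Li2CO3: 22.02 × 0.5909 = 13.01 lb
  BaCO3: 27.43 × 0.2247 = 6.164 lb
  MgCO3: 14.35 × 0.5210 = 7.476 lb
  sodium carbonate: 30.07 × 0.4168 = 12.53 lb
  zircon sand: 2.036 × 0.001000 = 0.002036 lb
  talc: 75.01 × 0.05030 = 3.773 lb
Total LOI = 42.96 lb
Glass = batch − LOI = 170.9 − 42.96 = 128.0 lb

LOI loss = 42.96 lb; glass = 128.0 lb; yield = 74.87%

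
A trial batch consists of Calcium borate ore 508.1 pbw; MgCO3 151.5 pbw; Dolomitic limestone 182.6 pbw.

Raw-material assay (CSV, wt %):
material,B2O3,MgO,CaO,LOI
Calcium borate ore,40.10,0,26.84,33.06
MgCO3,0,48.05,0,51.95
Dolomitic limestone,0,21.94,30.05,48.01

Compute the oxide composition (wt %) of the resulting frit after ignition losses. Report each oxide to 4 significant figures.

Full float precision is carried throughout — in-progress results are displayed, rounded to 4 significant figures, in the working. Each reported figure takes a single rounding. The derived quantities are re-derived starting from the weights per 507.9 pbw of glass at full float precision (LOI, the yield, the three compositions, the totals, net glass mass), precisely as stated by the problem or the answer.
Oxide-by-oxide delivered mass:
  B2O3: 508.1·0.4010 = 203.7 pbw
  MgO: 151.5·0.4805 + 182.6·0.2194 = 112.9 pbw
  CaO: 508.1·0.2684 + 182.6·0.3005 = 191.2 pbw
LOI: 508.1·0.3306 + 151.5·0.5195 + 182.6·0.4801 = 334.3 pbw
Glass = total batch minus LOI = 842.2 − 334.3 = 507.9 pbw (= the summed oxide contributions)
oxide / glass × 100 gives the wt %

Glass mass = 507.9 pbw (batch 842.2 − LOI 334.3).
Composition: B2O3 40.12%, MgO 22.22%, CaO 37.66%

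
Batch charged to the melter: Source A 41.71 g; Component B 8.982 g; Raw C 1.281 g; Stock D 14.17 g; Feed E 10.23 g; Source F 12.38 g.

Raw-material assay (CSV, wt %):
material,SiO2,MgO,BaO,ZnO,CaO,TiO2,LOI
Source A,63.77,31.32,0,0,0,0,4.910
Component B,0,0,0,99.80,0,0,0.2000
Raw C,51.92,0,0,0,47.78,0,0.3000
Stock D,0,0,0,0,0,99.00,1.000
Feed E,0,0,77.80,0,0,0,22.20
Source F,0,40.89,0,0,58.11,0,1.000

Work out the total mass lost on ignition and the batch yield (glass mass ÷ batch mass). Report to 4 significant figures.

LOI loss = 4.606 g; glass = 84.15 g; yield = 94.81%

All internal work keeps full precision through every step. Mid-chain values are shown, rounded to four significant digits, alongside each step. A single rounding finalizes each reported figure; the derived quantities are rebuilt starting from the weights at 84.15 g of glass at full precision (yield, net glass mass, ignition loss, the six compositions, totals), as they appear in the problem or answer text.
Material-by-material LOI:
  Source A: 41.71 × 0.04910 = 2.048 g
  Component B: 8.982 × 0.002000 = 0.01796 g
  Raw C: 1.281 × 0.003000 = 0.003843 g
  Stock D: 14.17 × 0.01000 = 0.1417 g
  Feed E: 10.23 × 0.2220 = 2.271 g
  Source F: 12.38 × 0.01000 = 0.1238 g
Total LOI = 4.606 g
Glass = batch − LOI = 88.75 − 4.606 = 84.15 g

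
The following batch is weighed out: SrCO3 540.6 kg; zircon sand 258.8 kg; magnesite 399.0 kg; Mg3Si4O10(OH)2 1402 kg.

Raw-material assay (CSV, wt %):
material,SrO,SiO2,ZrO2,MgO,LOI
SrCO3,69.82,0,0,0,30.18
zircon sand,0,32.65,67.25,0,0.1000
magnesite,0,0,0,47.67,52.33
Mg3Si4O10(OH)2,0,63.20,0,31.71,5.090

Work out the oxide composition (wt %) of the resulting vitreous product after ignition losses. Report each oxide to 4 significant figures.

The whole derivation keeps exact precision from start to finish; mid-chain values are printed rounded off to 4 significant figures across the worked steps — each reported result takes a single rounding — the derived quantities are carried from the weighed amounts on 2157 kg of glass in full precision (ignition loss, the four compositions, glass mass, the totals, the yield), as they appear in the question or the answer.
Mass of each oxide from the mix:
  SrO: 540.6·0.6982 = 377.4 kg
  SiO2: 258.8·0.3265 + 1402·0.6320 = 970.6 kg
  ZrO2: 258.8·0.6725 = 174.0 kg
  MgO: 399.0·0.4767 + 1402·0.3171 = 634.8 kg
LOI: 540.6·0.3018 + 258.8·0.001000 + 399.0·0.5233 + 1402·0.05090 = 443.6 kg
Net of LOI, the glass mass = 2600 − 443.6 = 2157 kg (equal to the oxide-mass sum)
wt % = oxide mass / glass mass × 100

Glass mass = 2157 kg (batch 2600 − LOI 443.6).
Composition: SrO 17.50%, SiO2 45.00%, ZrO2 8.069%, MgO 29.43%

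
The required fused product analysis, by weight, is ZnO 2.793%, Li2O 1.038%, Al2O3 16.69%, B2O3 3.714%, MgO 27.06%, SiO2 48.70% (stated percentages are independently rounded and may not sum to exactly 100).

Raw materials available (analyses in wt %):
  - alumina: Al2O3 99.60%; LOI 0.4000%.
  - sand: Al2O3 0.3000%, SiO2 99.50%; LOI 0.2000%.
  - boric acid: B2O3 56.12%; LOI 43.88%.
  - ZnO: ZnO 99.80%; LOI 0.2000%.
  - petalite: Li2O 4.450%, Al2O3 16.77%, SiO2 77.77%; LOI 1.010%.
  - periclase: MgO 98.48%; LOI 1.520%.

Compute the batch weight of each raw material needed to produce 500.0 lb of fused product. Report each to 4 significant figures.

Batch per 500.0 lb fused product:
  alumina: 63.69 lb
  sand: 153.6 lb
  boric acid: 33.09 lb
  ZnO: 13.99 lb
  petalite: 116.6 lb
  periclase: 137.4 lb
Total batch = 518.4 lb; LOI loss = 18.38 lb; yield = 96.46%

Working values appear rounded to 4 significant figures in the working — all arithmetic maintains full float precision from first step to last — each reported number carries a single rounding; derived quantities, which include yield, net glass mass, the totals, LOI, six oxide percentages, are re-derived at full float precision, as set out in problem or answer, from the weighed amounts per 500.0 lb of glass.
Target oxide masses per 500.0 lb fused product:
  ZnO: 2.793% × 500.0 = 13.96 lb
  Li2O: 1.038% × 500.0 = 5.190 lb
  Al2O3: 16.69% × 500.0 = 83.45 lb
  B2O3: 3.714% × 500.0 = 18.57 lb
  MgO: 27.06% × 500.0 = 135.3 lb
  SiO2: 48.70% × 500.0 = 243.5 lb
Oxide-by-oxide audit with the batch weights as given, against the basis in use (summed amounts equal target values within answer rounding):
  ZnO: 13.99·0.9980 = 13.96 lb (target 13.96 lb)
  Li2O: 116.6·0.04450 = 5.189 lb (target 5.190 lb)
  Al2O3: 63.69·0.9960 + 153.6·0.003000 + 116.6·0.1677 = 83.45 lb (target 83.45 lb)
  B2O3: 33.09·0.5612 = 18.57 lb (target 18.57 lb)
  MgO: 137.4·0.9848 = 135.3 lb (target 135.3 lb)
  SiO2: 153.6·0.9950 + 116.6·0.7777 = 243.5 lb (target 243.5 lb)
Consistency of the glass mass: batch total minus LOI = 500.0 lb (summing oxide targets gives 500.0 lb; the stated basis being 500.0 lb — rounding explains the deltas).
Batch grand total — Σ batch = 518.4 lb; the LOI term Σ batch·LOI equals 18.38 lb; the yield ratio, glass ÷ batch: 96.46%.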